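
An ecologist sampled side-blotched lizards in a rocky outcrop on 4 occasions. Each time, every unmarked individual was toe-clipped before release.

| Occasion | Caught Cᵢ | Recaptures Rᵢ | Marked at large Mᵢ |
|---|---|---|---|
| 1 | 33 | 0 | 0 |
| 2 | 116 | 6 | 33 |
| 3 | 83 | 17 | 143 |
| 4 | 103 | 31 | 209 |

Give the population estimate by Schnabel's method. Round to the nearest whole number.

Σ MᵢCᵢ = 0·33 + 33·116 + 143·83 + 209·103 = 0 + 3828 + 11869 + 21527 = 37224
Σ Rᵢ = 0 + 6 + 17 + 31 = 54
N̂ = 37224 / 54 ≈ 689.3 → 689

N ≈ 689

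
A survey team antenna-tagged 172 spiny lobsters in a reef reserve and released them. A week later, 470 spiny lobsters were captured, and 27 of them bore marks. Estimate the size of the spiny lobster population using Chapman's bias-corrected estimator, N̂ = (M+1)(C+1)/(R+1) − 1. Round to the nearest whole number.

N̂ = (172+1)(470+1)/(27+1) − 1 = 173·471/28 − 1
= 81483/28 − 1 ≈ 2910.1 − 1 ≈ 2909.1 → 2909

N ≈ 2909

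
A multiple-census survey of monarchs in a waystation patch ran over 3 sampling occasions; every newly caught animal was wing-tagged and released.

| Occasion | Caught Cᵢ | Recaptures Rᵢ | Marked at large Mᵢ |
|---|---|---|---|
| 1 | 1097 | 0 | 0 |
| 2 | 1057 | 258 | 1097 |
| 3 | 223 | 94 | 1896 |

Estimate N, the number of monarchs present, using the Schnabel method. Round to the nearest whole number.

N ≈ 4495

Σ MᵢCᵢ = 0·1097 + 1097·1057 + 1896·223 = 0 + 1159529 + 422808 = 1582337
Σ Rᵢ = 0 + 258 + 94 = 352
N̂ = 1582337 / 352 ≈ 4495.3 → 4495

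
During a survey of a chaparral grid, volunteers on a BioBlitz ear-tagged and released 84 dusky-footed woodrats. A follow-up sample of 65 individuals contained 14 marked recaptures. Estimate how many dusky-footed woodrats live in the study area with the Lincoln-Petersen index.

N = 390

If marked individuals mix randomly, R/C ≈ M/N, giving N ≈ M·C/R.
N = (84 × 65) / 14 = 5460 / 14 = 390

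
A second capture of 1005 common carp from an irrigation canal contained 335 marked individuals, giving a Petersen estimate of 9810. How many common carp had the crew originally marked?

From N = M·C/R: M = N·R / C = 9810·335 / 1005 = 3286350 / 1005 = 3270.

M = 3270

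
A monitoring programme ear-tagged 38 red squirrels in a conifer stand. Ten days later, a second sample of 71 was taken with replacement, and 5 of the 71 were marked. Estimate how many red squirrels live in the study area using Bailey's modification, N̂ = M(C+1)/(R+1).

N̂ = 38·(71+1)/(5+1) = 38·72/6 = 2736/6 = 456

N = 456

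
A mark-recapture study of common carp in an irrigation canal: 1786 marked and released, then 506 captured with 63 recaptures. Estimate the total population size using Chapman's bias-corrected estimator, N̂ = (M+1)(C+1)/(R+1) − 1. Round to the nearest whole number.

N̂ = (1786+1)(506+1)/(63+1) − 1 = 1787·507/64 − 1
= 906009/64 − 1 ≈ 14156.4 − 1 ≈ 14155.4 → 14155

N ≈ 14,155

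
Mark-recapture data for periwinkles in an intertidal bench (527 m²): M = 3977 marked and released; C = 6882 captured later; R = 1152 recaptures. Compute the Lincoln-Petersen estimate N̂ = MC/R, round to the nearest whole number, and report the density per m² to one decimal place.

density ≈ 45.1 periwinkles per m²

N̂ = 3977·6882/1152 = 27369714/1152 ≈ 23758.4 → 23758
Density = N̂ / area = 23758 / 527 ≈ 45.08 → 45.1 per m²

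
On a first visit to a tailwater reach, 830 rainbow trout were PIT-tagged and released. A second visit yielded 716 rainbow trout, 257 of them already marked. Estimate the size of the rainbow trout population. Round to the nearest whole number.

Lincoln-Petersen assumes M/N = R/C, so N = M·C / R.
N = (830 × 716) / 257 = 594280 / 257 ≈ 2312.4 → 2312

N ≈ 2312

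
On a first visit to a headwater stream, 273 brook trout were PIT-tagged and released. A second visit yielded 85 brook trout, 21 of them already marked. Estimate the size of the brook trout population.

N = 1105

Lincoln-Petersen assumes M/N = R/C, so N = M·C / R.
N = (273 × 85) / 21 = 23205 / 21 = 1105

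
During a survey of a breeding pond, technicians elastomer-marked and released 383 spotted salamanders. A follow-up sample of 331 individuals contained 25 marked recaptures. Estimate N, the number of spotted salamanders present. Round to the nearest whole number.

Lincoln-Petersen assumes M/N = R/C, so N = M·C / R.
N = (383 × 331) / 25 = 126773 / 25 ≈ 5070.9 → 5071

N ≈ 5071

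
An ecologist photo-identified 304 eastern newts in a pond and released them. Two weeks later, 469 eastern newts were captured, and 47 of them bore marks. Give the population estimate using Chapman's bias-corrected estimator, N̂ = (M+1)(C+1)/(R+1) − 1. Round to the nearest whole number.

N̂ = (304+1)(469+1)/(47+1) − 1 = 305·470/48 − 1
= 143350/48 − 1 ≈ 2986.46 − 1 ≈ 2985.46 → 2985

N ≈ 2985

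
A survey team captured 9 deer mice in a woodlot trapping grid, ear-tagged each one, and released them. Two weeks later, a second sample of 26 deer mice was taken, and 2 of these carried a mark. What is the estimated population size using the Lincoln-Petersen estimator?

If marked individuals mix randomly, R/C ≈ M/N, giving N ≈ M·C/R.
N = (9 × 26) / 2 = 234 / 2 = 117

N = 117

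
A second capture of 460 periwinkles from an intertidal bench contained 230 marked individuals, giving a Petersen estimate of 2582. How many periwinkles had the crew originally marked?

M = 1291

From N = M·C/R: M = N·R / C = 2582·230 / 460 = 593860 / 460 = 1291.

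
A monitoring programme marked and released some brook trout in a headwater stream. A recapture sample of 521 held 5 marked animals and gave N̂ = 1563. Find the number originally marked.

From N = M·C/R: M = N·R / C = 1563·5 / 521 = 7815 / 521 = 15.

M = 15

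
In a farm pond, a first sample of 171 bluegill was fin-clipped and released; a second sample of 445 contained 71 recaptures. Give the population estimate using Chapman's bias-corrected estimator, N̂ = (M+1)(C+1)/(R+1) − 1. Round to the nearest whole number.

N ≈ 1064

N̂ = (171+1)(445+1)/(71+1) − 1 = 172·446/72 − 1
= 76712/72 − 1 ≈ 1065.4 − 1 ≈ 1064.4 → 1064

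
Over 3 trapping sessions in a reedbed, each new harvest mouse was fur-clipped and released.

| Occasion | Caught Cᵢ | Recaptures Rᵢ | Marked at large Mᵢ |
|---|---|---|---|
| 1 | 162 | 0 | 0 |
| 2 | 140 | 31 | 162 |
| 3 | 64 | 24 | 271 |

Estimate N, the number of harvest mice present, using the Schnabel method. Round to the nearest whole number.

N ≈ 728

Σ MᵢCᵢ = 0·162 + 162·140 + 271·64 = 0 + 22680 + 17344 = 40024
Σ Rᵢ = 0 + 31 + 24 = 55
N̂ = 40024 / 55 ≈ 727.7 → 728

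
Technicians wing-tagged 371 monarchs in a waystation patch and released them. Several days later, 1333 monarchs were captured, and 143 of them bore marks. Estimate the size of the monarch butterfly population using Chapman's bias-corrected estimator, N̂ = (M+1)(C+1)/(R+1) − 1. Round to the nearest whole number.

N ≈ 3445

N̂ = (371+1)(1333+1)/(143+1) − 1 = 372·1334/144 − 1
= 496248/144 − 1 ≈ 3446.2 − 1 ≈ 3445.2 → 3445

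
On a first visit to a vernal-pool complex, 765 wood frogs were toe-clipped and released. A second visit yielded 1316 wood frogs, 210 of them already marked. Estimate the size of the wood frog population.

N = (765 × 1316) / 210 = 1006740 / 210 = 4794

N = 4794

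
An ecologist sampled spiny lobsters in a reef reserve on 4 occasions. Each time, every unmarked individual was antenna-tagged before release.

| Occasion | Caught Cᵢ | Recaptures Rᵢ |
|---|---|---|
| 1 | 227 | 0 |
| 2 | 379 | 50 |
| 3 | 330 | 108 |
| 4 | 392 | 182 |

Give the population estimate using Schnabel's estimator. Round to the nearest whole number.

Marked at large before each occasion: Mᵢ = Σⱼ<ᵢ (Cⱼ − Rⱼ) → M1=0, M2=227, M3=556, M4=778
Σ MᵢCᵢ = 0·227 + 227·379 + 556·330 + 778·392 = 0 + 86033 + 183480 + 304976 = 574489
Σ Rᵢ = 0 + 50 + 108 + 182 = 340
N̂ = 574489 / 340 ≈ 1689.7 → 1690

N ≈ 1690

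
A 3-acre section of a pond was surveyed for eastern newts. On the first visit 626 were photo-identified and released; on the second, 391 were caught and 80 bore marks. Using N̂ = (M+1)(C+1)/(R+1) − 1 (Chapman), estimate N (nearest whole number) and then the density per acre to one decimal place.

density ≈ 1011.0 eastern newts per acre

N̂ = 627·392/81 − 1 = 245784/81 − 1 ≈ 3033.4 → 3033
Density = N̂ / area = 3033 / 3 = 1011.0 per acre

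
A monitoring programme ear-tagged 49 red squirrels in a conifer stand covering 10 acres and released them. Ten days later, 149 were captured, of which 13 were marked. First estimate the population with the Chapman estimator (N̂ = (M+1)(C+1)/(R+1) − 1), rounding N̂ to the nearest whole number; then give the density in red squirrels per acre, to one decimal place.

N̂ = 50·150/14 − 1 = 7500/14 − 1 ≈ 534.7 → 535
Density = N̂ / area = 535 / 10 ≈ 53.50 → 53.5 per acre

density ≈ 53.5 red squirrels per acre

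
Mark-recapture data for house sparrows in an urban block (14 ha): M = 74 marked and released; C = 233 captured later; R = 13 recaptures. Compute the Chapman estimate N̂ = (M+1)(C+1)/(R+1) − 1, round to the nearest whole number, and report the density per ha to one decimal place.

N̂ = 75·234/14 − 1 = 17550/14 − 1 ≈ 1252.6 → 1253
Density = N̂ / area = 1253 / 14 ≈ 89.50 → 89.5 per ha

density ≈ 89.5 house sparrows per ha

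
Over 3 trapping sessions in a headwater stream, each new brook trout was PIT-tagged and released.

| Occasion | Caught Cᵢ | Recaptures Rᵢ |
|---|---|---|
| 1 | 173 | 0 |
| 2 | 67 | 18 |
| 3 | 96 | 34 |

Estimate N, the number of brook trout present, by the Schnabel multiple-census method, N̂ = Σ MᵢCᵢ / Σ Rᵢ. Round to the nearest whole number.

Marked at large before each occasion: Mᵢ = Σⱼ<ᵢ (Cⱼ − Rⱼ) → M1=0, M2=173, M3=222
Σ MᵢCᵢ = 0·173 + 173·67 + 222·96 = 0 + 11591 + 21312 = 32903
Σ Rᵢ = 0 + 18 + 34 = 52
N̂ = 32903 / 52 ≈ 632.8 → 633

N ≈ 633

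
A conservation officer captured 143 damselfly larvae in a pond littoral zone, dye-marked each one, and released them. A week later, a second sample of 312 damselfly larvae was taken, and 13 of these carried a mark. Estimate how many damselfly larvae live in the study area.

If marked individuals mix randomly, R/C ≈ M/N, giving N ≈ M·C/R.
N = (143 × 312) / 13 = 44616 / 13 = 3432

N = 3432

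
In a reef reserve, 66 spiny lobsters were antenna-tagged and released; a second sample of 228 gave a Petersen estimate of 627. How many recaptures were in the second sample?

R = 24

From N = M·C/R: R = M·C / N = 66·228 / 627 = 15048 / 627 = 24.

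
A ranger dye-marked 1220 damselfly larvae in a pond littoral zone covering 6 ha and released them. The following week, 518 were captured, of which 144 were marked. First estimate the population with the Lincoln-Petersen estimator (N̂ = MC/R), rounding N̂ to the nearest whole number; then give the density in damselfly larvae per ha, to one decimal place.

density ≈ 731.5 damselfly larvae per ha

N̂ = 1220·518/144 = 631960/144 ≈ 4388.6 → 4389
Density = N̂ / area = 4389 / 6 ≈ 731.50 → 731.5 per ha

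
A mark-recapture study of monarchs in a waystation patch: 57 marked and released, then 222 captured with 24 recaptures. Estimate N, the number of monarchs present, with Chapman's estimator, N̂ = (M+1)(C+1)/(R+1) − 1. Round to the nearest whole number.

N ≈ 516

N̂ = (57+1)(222+1)/(24+1) − 1 = 58·223/25 − 1
= 12934/25 − 1 ≈ 517.4 − 1 ≈ 516.4 → 516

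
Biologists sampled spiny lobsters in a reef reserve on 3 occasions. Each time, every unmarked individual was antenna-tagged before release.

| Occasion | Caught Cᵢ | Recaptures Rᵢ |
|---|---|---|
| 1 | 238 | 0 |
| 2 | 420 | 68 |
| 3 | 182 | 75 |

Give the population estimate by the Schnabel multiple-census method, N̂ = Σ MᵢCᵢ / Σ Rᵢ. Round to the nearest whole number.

N ≈ 1450

Marked at large before each occasion: Mᵢ = Σⱼ<ᵢ (Cⱼ − Rⱼ) → M1=0, M2=238, M3=590
Σ MᵢCᵢ = 0·238 + 238·420 + 590·182 = 0 + 99960 + 107380 = 207340
Σ Rᵢ = 0 + 68 + 75 = 143
N̂ = 207340 / 143 ≈ 1449.9 → 1450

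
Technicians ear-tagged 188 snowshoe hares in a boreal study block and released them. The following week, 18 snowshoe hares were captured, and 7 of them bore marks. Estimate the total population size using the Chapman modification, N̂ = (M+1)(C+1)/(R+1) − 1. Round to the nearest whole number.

N̂ = (188+1)(18+1)/(7+1) − 1 = 189·19/8 − 1
= 3591/8 − 1 ≈ 448.9 − 1 ≈ 447.9 → 448

N ≈ 448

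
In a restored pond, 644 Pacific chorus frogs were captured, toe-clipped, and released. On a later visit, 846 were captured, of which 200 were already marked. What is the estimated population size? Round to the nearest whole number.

N ≈ 2724

Lincoln-Petersen assumes M/N = R/C, so N = M·C / R.
N = (644 × 846) / 200 = 544824 / 200 ≈ 2724.1 → 2724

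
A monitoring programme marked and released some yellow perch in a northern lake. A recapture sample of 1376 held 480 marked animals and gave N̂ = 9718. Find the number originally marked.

M = 3390

From N = M·C/R: M = N·R / C = 9718·480 / 1376 = 4664640 / 1376 = 3390.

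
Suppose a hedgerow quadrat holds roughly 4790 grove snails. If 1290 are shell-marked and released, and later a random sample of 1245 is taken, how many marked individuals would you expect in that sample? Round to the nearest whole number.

expected recaptures ≈ 335

Expected recaptures E[R] = M·C / N.
E[R] = 1290 × 1245 / 4790 = 1606050 / 4790 ≈ 335.3 → 335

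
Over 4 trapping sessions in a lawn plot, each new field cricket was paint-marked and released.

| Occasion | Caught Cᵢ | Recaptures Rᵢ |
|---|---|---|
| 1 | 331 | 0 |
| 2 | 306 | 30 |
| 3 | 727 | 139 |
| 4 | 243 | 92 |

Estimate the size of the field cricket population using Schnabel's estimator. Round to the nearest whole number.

Marked at large before each occasion: Mᵢ = Σⱼ<ᵢ (Cⱼ − Rⱼ) → M1=0, M2=331, M3=607, M4=1195
Σ MᵢCᵢ = 0·331 + 331·306 + 607·727 + 1195·243 = 0 + 101286 + 441289 + 290385 = 832960
Σ Rᵢ = 0 + 30 + 139 + 92 = 261
N̂ = 832960 / 261 ≈ 3191.4 → 3191

N ≈ 3191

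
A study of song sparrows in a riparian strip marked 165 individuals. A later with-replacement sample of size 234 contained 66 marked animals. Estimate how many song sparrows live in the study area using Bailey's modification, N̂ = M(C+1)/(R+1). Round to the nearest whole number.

N ≈ 579

N̂ = 165·(234+1)/(66+1) = 165·235/67 = 38775/67 ≈ 578.7 → 579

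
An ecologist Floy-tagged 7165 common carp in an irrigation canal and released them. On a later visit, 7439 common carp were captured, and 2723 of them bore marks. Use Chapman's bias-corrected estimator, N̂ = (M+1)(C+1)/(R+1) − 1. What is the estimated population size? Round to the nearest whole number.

N̂ = (7165+1)(7439+1)/(2723+1) − 1 = 7166·7440/2724 − 1
= 53315040/2724 − 1 ≈ 19572.3 − 1 ≈ 19571.3 → 19571

N ≈ 19,571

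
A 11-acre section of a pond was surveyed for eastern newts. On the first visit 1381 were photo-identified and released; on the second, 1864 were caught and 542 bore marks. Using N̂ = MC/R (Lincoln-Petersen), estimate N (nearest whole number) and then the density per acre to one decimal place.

N̂ = 1381·1864/542 = 2574184/542 ≈ 4749.4 → 4749
Density = N̂ / area = 4749 / 11 ≈ 431.73 → 431.7 per acre

density ≈ 431.7 eastern newts per acre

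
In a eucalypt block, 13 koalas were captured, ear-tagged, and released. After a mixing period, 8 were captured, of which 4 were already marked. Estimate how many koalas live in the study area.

N = 26

The marked fraction in the recapture sample should equal the marked fraction in the population: 4/8 = 13/N.
N = (13 × 8) / 4 = 104 / 4 = 26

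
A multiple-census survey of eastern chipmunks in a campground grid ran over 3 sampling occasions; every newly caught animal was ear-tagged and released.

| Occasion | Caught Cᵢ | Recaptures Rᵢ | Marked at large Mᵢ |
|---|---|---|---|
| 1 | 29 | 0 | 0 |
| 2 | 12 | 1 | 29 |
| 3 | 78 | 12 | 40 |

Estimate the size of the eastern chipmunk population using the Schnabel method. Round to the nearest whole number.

N ≈ 267

Σ MᵢCᵢ = 0·29 + 29·12 + 40·78 = 0 + 348 + 3120 = 3468
Σ Rᵢ = 0 + 1 + 12 = 13
N̂ = 3468 / 13 ≈ 266.8 → 267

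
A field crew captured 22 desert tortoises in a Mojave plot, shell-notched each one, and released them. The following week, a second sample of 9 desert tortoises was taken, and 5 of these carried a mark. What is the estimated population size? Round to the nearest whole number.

N ≈ 40

N = (22 × 9) / 5 = 198 / 5 ≈ 39.6 → 40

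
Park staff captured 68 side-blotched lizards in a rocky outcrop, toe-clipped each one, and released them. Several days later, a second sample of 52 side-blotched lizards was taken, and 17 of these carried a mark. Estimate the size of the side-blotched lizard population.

Lincoln-Petersen assumes M/N = R/C, so N = M·C / R.
N = (68 × 52) / 17 = 3536 / 17 = 208

N = 208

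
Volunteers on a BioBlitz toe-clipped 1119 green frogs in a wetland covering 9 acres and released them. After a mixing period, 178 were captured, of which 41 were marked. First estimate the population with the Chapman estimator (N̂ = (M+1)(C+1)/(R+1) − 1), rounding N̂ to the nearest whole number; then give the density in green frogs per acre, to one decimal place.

N̂ = 1120·179/42 − 1 = 200480/42 − 1 ≈ 4772.3 → 4772
Density = N̂ / area = 4772 / 9 ≈ 530.22 → 530.2 per acre

density ≈ 530.2 green frogs per acre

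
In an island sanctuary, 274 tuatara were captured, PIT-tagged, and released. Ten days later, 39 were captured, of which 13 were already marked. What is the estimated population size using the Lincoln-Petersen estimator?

If marked individuals mix randomly, R/C ≈ M/N, giving N ≈ M·C/R.
N = (274 × 39) / 13 = 10686 / 13 = 822

N = 822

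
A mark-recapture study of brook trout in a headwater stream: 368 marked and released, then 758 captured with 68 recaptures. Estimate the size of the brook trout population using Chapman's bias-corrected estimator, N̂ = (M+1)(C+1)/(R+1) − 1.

N̂ = (368+1)(758+1)/(68+1) − 1 = 369·759/69 − 1
= 280071/69 − 1 = 4059 − 1 = 4058

N = 4058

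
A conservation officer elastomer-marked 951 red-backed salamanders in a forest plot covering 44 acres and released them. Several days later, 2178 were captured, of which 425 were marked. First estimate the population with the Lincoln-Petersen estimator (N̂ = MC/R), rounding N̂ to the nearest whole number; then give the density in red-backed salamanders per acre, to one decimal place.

density ≈ 110.8 red-backed salamanders per acre

N̂ = 951·2178/425 = 2071278/425 ≈ 4873.6 → 4874
Density = N̂ / area = 4874 / 44 ≈ 110.77 → 110.8 per acre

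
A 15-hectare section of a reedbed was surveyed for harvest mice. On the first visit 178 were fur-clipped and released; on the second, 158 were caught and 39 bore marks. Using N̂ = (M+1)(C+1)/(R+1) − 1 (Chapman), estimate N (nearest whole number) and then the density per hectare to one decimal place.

N̂ = 179·159/40 − 1 = 28461/40 − 1 ≈ 710.5 → 711
Density = N̂ / area = 711 / 15 ≈ 47.40 → 47.4 per hectare

density ≈ 47.4 harvest mice per hectare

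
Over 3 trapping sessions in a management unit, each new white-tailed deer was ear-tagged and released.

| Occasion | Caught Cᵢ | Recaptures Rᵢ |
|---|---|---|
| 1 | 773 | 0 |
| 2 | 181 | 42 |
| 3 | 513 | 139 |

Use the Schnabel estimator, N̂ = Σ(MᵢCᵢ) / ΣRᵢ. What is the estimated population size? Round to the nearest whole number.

N ≈ 3358

Marked at large before each occasion: Mᵢ = Σⱼ<ᵢ (Cⱼ − Rⱼ) → M1=0, M2=773, M3=912
Σ MᵢCᵢ = 0·773 + 773·181 + 912·513 = 0 + 139913 + 467856 = 607769
Σ Rᵢ = 0 + 42 + 139 = 181
N̂ = 607769 / 181 ≈ 3357.8 → 3358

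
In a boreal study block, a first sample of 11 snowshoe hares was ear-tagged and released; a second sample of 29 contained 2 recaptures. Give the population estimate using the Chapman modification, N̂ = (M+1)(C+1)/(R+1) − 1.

N̂ = (11+1)(29+1)/(2+1) − 1 = 12·30/3 − 1
= 360/3 − 1 = 120 − 1 = 119

N = 119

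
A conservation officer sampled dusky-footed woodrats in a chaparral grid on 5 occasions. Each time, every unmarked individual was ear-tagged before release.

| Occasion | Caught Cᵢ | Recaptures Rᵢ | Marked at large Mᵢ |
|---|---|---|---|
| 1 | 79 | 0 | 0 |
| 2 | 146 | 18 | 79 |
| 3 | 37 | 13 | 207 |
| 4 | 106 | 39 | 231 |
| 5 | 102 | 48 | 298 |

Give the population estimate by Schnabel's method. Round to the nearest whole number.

N ≈ 628

Σ MᵢCᵢ = 0·79 + 79·146 + 207·37 + 231·106 + 298·102 = 0 + 11534 + 7659 + 24486 + 30396 = 74075
Σ Rᵢ = 0 + 18 + 13 + 39 + 48 = 118
N̂ = 74075 / 118 ≈ 627.8 → 628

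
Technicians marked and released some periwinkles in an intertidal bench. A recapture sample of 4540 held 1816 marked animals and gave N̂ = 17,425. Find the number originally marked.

From N = M·C/R: M = N·R / C = 17425·1816 / 4540 = 31643800 / 4540 = 6970.

M = 6970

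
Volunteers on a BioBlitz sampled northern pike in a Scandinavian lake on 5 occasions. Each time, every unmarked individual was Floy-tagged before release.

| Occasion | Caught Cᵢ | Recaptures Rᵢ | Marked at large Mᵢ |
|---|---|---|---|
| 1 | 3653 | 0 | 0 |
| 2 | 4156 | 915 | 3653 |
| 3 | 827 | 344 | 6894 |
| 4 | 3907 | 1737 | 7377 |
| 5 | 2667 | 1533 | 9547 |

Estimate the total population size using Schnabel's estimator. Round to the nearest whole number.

Σ MᵢCᵢ = 0·3653 + 3653·4156 + 6894·827 + 7377·3907 + 9547·2667 = 0 + 15181868 + 5701338 + 28821939 + 25461849 = 75166994
Σ Rᵢ = 0 + 915 + 344 + 1737 + 1533 = 4529
N̂ = 75166994 / 4529 ≈ 16596.8 → 16597

N ≈ 16,597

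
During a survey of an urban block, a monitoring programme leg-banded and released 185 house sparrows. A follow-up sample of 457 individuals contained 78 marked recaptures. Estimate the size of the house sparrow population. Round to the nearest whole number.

N ≈ 1084

N = (185 × 457) / 78 = 84545 / 78 ≈ 1083.9 → 1084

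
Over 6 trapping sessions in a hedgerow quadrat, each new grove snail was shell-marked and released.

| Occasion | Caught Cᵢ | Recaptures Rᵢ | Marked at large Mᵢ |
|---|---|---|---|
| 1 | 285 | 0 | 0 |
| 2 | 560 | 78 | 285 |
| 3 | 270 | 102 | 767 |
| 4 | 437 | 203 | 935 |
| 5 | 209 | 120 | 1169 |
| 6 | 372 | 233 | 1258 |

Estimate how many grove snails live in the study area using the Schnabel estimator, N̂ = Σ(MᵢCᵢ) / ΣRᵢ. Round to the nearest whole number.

N ≈ 2021

Σ MᵢCᵢ = 0·285 + 285·560 + 767·270 + 935·437 + 1169·209 + 1258·372 = 0 + 159600 + 207090 + 408595 + 244321 + 467976 = 1487582
Σ Rᵢ = 0 + 78 + 102 + 203 + 120 + 233 = 736
N̂ = 1487582 / 736 ≈ 2021.2 → 2021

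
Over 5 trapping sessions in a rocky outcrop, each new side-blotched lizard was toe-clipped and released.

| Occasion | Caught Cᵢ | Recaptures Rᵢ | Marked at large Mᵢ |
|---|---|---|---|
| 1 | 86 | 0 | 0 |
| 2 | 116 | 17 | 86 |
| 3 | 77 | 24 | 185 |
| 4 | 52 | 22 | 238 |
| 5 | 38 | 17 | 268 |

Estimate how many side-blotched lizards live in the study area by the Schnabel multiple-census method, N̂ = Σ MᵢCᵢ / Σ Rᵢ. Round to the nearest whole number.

Σ MᵢCᵢ = 0·86 + 86·116 + 185·77 + 238·52 + 268·38 = 0 + 9976 + 14245 + 12376 + 10184 = 46781
Σ Rᵢ = 0 + 17 + 24 + 22 + 17 = 80
N̂ = 46781 / 80 ≈ 584.8 → 585

N ≈ 585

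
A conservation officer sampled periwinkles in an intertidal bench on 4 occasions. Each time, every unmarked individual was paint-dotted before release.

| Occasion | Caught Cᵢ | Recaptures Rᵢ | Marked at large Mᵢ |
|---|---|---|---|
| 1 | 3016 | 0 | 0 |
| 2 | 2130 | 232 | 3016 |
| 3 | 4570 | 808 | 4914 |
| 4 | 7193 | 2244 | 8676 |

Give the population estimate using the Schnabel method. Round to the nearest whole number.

N ≈ 27,798

Σ MᵢCᵢ = 0·3016 + 3016·2130 + 4914·4570 + 8676·7193 = 0 + 6424080 + 22456980 + 62406468 = 91287528
Σ Rᵢ = 0 + 232 + 808 + 2244 = 3284
N̂ = 91287528 / 3284 ≈ 27797.7 → 27798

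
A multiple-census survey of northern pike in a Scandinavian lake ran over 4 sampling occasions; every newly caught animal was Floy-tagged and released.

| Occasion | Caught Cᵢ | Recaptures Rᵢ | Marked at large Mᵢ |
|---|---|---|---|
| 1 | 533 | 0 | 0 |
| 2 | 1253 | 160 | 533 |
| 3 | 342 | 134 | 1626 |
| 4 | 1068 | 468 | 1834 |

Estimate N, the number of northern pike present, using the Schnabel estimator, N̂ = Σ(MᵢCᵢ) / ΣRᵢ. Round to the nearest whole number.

Σ MᵢCᵢ = 0·533 + 533·1253 + 1626·342 + 1834·1068 = 0 + 667849 + 556092 + 1958712 = 3182653
Σ Rᵢ = 0 + 160 + 134 + 468 = 762
N̂ = 3182653 / 762 ≈ 4176.7 → 4177

N ≈ 4177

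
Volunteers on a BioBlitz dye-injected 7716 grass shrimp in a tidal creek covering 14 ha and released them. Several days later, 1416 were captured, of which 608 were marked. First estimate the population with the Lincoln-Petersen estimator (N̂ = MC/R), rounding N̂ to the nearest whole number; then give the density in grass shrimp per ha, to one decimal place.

density ≈ 1283.6 grass shrimp per ha

N̂ = 7716·1416/608 = 10925856/608 ≈ 17970.2 → 17970
Density = N̂ / area = 17970 / 14 ≈ 1283.57 → 1283.6 per ha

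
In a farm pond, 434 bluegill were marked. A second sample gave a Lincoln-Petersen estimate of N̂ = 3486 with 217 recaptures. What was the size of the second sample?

C = 1743

From N = M·C/R: C = N·R / M = 3486·217 / 434 = 756462 / 434 = 1743.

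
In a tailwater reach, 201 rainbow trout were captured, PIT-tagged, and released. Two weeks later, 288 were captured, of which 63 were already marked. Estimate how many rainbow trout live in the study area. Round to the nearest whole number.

N ≈ 919

N = (201 × 288) / 63 = 57888 / 63 ≈ 918.9 → 919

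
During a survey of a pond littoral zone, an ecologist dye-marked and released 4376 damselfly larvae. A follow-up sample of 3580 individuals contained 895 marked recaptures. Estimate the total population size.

N = 17,504

Lincoln-Petersen assumes M/N = R/C, so N = M·C / R.
N = (4376 × 3580) / 895 = 15666080 / 895 = 17504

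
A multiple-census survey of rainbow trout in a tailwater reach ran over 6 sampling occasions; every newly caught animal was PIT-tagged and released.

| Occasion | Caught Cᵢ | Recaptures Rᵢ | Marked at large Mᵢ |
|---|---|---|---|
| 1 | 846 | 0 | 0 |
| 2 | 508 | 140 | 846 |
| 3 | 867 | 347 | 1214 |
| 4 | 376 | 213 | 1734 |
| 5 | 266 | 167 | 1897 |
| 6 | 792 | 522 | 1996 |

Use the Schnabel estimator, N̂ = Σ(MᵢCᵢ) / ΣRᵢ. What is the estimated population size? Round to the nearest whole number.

N ≈ 3038

Σ MᵢCᵢ = 0·846 + 846·508 + 1214·867 + 1734·376 + 1897·266 + 1996·792 = 0 + 429768 + 1052538 + 651984 + 504602 + 1580832 = 4219724
Σ Rᵢ = 0 + 140 + 347 + 213 + 167 + 522 = 1389
N̂ = 4219724 / 1389 ≈ 3038.0 → 3038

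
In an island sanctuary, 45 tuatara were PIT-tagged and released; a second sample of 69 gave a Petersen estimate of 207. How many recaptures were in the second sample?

R = 15

From N = M·C/R: R = M·C / N = 45·69 / 207 = 3105 / 207 = 15.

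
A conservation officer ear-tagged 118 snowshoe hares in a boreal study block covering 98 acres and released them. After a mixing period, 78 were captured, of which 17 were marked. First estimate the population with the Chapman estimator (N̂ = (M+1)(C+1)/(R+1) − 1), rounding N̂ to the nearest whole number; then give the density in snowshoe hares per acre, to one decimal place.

density ≈ 5.3 snowshoe hares per acre

N̂ = 119·79/18 − 1 = 9401/18 − 1 ≈ 521.3 → 521
Density = N̂ / area = 521 / 98 ≈ 5.32 → 5.3 per acre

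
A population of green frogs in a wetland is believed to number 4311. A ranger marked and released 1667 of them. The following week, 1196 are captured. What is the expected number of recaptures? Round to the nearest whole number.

expected recaptures ≈ 462

The marked fraction of the population is 1667/4311, so in a sample of 1196 expect C·(M/N) marked.
E[R] = 1667 × 1196 / 4311 = 1993732 / 4311 ≈ 462.48 → 462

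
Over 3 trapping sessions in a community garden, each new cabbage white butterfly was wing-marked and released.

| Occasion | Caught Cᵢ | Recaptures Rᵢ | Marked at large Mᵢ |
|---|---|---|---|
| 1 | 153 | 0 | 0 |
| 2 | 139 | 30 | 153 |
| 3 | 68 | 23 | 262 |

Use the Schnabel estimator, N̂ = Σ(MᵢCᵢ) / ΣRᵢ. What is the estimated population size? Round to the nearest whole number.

N ≈ 737

Σ MᵢCᵢ = 0·153 + 153·139 + 262·68 = 0 + 21267 + 17816 = 39083
Σ Rᵢ = 0 + 30 + 23 = 53
N̂ = 39083 / 53 ≈ 737.4 → 737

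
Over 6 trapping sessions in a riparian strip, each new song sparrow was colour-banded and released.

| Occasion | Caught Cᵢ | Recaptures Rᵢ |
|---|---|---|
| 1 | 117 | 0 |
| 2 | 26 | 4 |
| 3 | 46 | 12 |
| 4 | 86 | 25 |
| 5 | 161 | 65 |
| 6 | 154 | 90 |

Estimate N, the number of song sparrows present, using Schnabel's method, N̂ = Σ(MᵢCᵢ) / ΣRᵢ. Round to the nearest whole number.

Marked at large before each occasion: Mᵢ = Σⱼ<ᵢ (Cⱼ − Rⱼ) → M1=0, M2=117, M3=139, M4=173, M5=234, M6=330
Σ MᵢCᵢ = 0·117 + 117·26 + 139·46 + 173·86 + 234·161 + 330·154 = 0 + 3042 + 6394 + 14878 + 37674 + 50820 = 112808
Σ Rᵢ = 0 + 4 + 12 + 25 + 65 + 90 = 196
N̂ = 112808 / 196 ≈ 575.6 → 576

N ≈ 576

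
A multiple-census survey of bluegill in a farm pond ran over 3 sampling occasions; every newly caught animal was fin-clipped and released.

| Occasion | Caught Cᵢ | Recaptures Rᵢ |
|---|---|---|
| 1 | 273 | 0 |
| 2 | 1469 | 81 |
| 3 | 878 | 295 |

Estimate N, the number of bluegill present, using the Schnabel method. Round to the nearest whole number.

Marked at large before each occasion: Mᵢ = Σⱼ<ᵢ (Cⱼ − Rⱼ) → M1=0, M2=273, M3=1661
Σ MᵢCᵢ = 0·273 + 273·1469 + 1661·878 = 0 + 401037 + 1458358 = 1859395
Σ Rᵢ = 0 + 81 + 295 = 376
N̂ = 1859395 / 376 ≈ 4945.2 → 4945

N ≈ 4945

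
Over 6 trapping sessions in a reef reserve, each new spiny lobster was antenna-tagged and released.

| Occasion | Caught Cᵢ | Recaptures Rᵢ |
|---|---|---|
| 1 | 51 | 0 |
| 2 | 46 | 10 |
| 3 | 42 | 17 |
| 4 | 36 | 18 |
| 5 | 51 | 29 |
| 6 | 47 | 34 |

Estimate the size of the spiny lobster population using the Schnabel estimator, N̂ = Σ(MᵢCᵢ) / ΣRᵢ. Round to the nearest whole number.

Marked at large before each occasion: Mᵢ = Σⱼ<ᵢ (Cⱼ − Rⱼ) → M1=0, M2=51, M3=87, M4=112, M5=130, M6=152
Σ MᵢCᵢ = 0·51 + 51·46 + 87·42 + 112·36 + 130·51 + 152·47 = 0 + 2346 + 3654 + 4032 + 6630 + 7144 = 23806
Σ Rᵢ = 0 + 10 + 17 + 18 + 29 + 34 = 108
N̂ = 23806 / 108 ≈ 220.4 → 220

N ≈ 220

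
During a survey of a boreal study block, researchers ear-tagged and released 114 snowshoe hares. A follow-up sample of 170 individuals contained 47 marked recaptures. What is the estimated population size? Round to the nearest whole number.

Lincoln-Petersen assumes M/N = R/C, so N = M·C / R.
N = (114 × 170) / 47 = 19380 / 47 ≈ 412.3 → 412

N ≈ 412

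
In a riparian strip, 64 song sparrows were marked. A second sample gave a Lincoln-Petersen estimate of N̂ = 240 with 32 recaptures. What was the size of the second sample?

C = 120

From N = M·C/R: C = N·R / M = 240·32 / 64 = 7680 / 64 = 120.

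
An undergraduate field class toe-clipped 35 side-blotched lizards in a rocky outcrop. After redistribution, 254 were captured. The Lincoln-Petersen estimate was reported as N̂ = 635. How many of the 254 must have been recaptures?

R = 14

From N = M·C/R: R = M·C / N = 35·254 / 635 = 8890 / 635 = 14.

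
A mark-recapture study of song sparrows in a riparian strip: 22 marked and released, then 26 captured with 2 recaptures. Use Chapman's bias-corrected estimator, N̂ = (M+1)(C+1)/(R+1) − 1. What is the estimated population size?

N̂ = (22+1)(26+1)/(2+1) − 1 = 23·27/3 − 1
= 621/3 − 1 = 207 − 1 = 206

N = 206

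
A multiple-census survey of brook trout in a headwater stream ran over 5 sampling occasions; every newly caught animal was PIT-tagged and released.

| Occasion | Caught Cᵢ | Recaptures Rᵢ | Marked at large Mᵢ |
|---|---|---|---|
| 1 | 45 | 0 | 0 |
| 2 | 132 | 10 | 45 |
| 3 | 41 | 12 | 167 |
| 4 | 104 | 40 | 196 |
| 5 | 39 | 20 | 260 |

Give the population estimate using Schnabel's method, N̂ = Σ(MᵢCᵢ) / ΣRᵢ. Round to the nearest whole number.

N ≈ 528

Σ MᵢCᵢ = 0·45 + 45·132 + 167·41 + 196·104 + 260·39 = 0 + 5940 + 6847 + 20384 + 10140 = 43311
Σ Rᵢ = 0 + 10 + 12 + 40 + 20 = 82
N̂ = 43311 / 82 ≈ 528.2 → 528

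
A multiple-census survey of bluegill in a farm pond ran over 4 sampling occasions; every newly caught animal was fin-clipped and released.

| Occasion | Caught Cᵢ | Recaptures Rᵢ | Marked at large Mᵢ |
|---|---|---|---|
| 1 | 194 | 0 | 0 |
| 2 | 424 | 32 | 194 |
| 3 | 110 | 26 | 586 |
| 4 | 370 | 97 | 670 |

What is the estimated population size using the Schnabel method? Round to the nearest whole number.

Σ MᵢCᵢ = 0·194 + 194·424 + 586·110 + 670·370 = 0 + 82256 + 64460 + 247900 = 394616
Σ Rᵢ = 0 + 32 + 26 + 97 = 155
N̂ = 394616 / 155 ≈ 2545.9 → 2546

N ≈ 2546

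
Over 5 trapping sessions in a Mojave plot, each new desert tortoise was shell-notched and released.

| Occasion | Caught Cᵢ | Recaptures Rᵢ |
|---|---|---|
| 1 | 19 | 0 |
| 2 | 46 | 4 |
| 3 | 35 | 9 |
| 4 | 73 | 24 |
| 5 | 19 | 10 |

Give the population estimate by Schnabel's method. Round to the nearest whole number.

N ≈ 254

Marked at large before each occasion: Mᵢ = Σⱼ<ᵢ (Cⱼ − Rⱼ) → M1=0, M2=19, M3=61, M4=87, M5=136
Σ MᵢCᵢ = 0·19 + 19·46 + 61·35 + 87·73 + 136·19 = 0 + 874 + 2135 + 6351 + 2584 = 11944
Σ Rᵢ = 0 + 4 + 9 + 24 + 10 = 47
N̂ = 11944 / 47 ≈ 254.1 → 254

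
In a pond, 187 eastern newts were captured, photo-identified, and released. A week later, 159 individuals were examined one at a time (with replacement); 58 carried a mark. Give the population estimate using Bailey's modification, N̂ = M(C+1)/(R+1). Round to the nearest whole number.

N ≈ 507

N̂ = 187·(159+1)/(58+1) = 187·160/59 = 29920/59 ≈ 507.1 → 507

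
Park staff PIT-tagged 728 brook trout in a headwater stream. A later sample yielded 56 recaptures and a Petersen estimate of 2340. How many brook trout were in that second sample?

From N = M·C/R: C = N·R / M = 2340·56 / 728 = 131040 / 728 = 180.

C = 180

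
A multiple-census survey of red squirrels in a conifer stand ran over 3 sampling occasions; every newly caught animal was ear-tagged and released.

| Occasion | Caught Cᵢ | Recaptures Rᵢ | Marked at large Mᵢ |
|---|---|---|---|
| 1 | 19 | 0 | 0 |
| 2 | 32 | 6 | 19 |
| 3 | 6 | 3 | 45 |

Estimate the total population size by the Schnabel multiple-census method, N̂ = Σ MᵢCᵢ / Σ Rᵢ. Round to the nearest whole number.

N ≈ 98

Σ MᵢCᵢ = 0·19 + 19·32 + 45·6 = 0 + 608 + 270 = 878
Σ Rᵢ = 0 + 6 + 3 = 9
N̂ = 878 / 9 ≈ 97.6 → 98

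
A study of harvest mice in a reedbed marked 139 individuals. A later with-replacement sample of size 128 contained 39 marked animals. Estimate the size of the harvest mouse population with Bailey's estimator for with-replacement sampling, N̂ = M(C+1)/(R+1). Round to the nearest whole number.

N ≈ 448

N̂ = 139·(128+1)/(39+1) = 139·129/40 = 17931/40 ≈ 448.3 → 448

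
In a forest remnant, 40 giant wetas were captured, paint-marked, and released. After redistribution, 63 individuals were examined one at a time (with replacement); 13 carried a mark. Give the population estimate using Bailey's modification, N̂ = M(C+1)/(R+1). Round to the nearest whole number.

N ≈ 183

N̂ = 40·(63+1)/(13+1) = 40·64/14 = 2560/14 ≈ 182.9 → 183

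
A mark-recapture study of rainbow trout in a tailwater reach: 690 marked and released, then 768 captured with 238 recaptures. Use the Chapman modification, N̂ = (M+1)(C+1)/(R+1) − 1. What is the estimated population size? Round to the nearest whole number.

N̂ = (690+1)(768+1)/(238+1) − 1 = 691·769/239 − 1
= 531379/239 − 1 ≈ 2223.3 − 1 ≈ 2222.3 → 2222

N ≈ 2222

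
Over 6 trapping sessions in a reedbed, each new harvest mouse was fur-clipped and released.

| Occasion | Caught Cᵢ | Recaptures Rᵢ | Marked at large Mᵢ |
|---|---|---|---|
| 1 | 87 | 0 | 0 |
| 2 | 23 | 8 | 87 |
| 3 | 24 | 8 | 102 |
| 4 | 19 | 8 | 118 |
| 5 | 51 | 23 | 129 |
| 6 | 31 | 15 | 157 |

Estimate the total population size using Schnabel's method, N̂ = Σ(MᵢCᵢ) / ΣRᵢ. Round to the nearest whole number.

Σ MᵢCᵢ = 0·87 + 87·23 + 102·24 + 118·19 + 129·51 + 157·31 = 0 + 2001 + 2448 + 2242 + 6579 + 4867 = 18137
Σ Rᵢ = 0 + 8 + 8 + 8 + 23 + 15 = 62
N̂ = 18137 / 62 ≈ 292.5 → 293

N ≈ 293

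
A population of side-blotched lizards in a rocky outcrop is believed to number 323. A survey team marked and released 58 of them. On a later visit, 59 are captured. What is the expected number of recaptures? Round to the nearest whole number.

expected recaptures ≈ 11

Expected recaptures E[R] = M·C / N.
E[R] = 58 × 59 / 323 = 3422 / 323 ≈ 10.6 → 11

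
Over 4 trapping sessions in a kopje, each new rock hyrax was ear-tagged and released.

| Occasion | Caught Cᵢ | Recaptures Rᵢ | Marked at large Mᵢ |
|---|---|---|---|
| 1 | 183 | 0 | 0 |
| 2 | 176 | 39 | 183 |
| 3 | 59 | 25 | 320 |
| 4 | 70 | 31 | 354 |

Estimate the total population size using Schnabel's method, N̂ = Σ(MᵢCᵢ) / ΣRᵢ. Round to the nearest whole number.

Σ MᵢCᵢ = 0·183 + 183·176 + 320·59 + 354·70 = 0 + 32208 + 18880 + 24780 = 75868
Σ Rᵢ = 0 + 39 + 25 + 31 = 95
N̂ = 75868 / 95 ≈ 798.6 → 799

N ≈ 799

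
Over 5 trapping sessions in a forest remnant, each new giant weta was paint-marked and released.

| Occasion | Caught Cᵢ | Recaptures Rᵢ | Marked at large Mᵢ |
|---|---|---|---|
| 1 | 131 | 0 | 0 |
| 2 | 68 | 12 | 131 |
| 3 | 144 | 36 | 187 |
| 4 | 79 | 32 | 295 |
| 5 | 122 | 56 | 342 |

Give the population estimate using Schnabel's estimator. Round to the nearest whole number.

Σ MᵢCᵢ = 0·131 + 131·68 + 187·144 + 295·79 + 342·122 = 0 + 8908 + 26928 + 23305 + 41724 = 100865
Σ Rᵢ = 0 + 12 + 36 + 32 + 56 = 136
N̂ = 100865 / 136 ≈ 741.7 → 742

N ≈ 742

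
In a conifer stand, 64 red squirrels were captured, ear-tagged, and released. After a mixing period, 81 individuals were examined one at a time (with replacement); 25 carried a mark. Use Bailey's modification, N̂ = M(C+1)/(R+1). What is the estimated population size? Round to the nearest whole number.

N̂ = 64·(81+1)/(25+1) = 64·82/26 = 5248/26 ≈ 201.8 → 202

N ≈ 202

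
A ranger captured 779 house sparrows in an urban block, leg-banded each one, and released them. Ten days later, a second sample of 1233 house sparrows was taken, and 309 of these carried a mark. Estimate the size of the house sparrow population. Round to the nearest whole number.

If marked individuals mix randomly, R/C ≈ M/N, giving N ≈ M·C/R.
N = (779 × 1233) / 309 = 960507 / 309 ≈ 3108.4 → 3108

N ≈ 3108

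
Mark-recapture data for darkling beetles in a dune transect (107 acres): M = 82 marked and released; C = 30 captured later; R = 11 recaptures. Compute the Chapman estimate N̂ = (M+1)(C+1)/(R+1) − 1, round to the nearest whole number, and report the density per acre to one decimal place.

N̂ = 83·31/12 − 1 = 2573/12 − 1 ≈ 213.4 → 213
Density = N̂ / area = 213 / 107 ≈ 1.99 → 2.0 per acre

density ≈ 2.0 darkling beetles per acre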